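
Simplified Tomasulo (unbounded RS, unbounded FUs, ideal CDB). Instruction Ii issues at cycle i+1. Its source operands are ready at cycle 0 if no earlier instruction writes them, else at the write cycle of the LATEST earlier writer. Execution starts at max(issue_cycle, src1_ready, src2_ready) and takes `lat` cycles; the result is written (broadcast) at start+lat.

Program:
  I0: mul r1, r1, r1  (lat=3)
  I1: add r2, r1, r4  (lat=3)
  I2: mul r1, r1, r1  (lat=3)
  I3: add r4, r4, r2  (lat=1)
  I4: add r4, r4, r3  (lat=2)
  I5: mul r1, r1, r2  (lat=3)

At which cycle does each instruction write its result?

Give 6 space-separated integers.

Answer: 4 7 7 8 10 10

Derivation:
I0 mul r1: issue@1 deps=(None,None) exec_start@1 write@4
I1 add r2: issue@2 deps=(0,None) exec_start@4 write@7
I2 mul r1: issue@3 deps=(0,0) exec_start@4 write@7
I3 add r4: issue@4 deps=(None,1) exec_start@7 write@8
I4 add r4: issue@5 deps=(3,None) exec_start@8 write@10
I5 mul r1: issue@6 deps=(2,1) exec_start@7 write@10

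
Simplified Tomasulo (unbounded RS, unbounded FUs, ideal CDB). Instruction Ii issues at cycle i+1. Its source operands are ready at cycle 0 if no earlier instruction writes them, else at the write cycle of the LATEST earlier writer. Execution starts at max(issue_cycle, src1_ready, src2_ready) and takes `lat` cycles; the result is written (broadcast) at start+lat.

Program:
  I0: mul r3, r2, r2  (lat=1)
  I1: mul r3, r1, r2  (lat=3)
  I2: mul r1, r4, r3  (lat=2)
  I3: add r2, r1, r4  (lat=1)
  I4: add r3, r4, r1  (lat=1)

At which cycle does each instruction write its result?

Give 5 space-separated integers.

I0 mul r3: issue@1 deps=(None,None) exec_start@1 write@2
I1 mul r3: issue@2 deps=(None,None) exec_start@2 write@5
I2 mul r1: issue@3 deps=(None,1) exec_start@5 write@7
I3 add r2: issue@4 deps=(2,None) exec_start@7 write@8
I4 add r3: issue@5 deps=(None,2) exec_start@7 write@8

Answer: 2 5 7 8 8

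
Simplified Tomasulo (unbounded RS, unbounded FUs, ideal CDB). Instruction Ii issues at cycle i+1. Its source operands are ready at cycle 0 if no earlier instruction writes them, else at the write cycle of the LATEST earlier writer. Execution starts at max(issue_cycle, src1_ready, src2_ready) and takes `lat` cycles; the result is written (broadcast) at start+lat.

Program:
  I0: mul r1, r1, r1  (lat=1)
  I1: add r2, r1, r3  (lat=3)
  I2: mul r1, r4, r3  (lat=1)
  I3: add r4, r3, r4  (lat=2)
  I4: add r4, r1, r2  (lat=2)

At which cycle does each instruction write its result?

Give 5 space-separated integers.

I0 mul r1: issue@1 deps=(None,None) exec_start@1 write@2
I1 add r2: issue@2 deps=(0,None) exec_start@2 write@5
I2 mul r1: issue@3 deps=(None,None) exec_start@3 write@4
I3 add r4: issue@4 deps=(None,None) exec_start@4 write@6
I4 add r4: issue@5 deps=(2,1) exec_start@5 write@7

Answer: 2 5 4 6 7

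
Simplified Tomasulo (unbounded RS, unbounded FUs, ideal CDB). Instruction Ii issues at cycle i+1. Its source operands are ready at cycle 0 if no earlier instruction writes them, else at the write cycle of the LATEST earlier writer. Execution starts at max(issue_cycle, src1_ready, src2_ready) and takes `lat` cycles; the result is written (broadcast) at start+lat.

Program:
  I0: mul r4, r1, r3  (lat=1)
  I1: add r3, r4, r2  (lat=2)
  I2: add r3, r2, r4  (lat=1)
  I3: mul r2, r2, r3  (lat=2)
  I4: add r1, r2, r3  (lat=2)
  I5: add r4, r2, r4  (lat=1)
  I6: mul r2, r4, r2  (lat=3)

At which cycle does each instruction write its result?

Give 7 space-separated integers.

Answer: 2 4 4 6 8 7 10

Derivation:
I0 mul r4: issue@1 deps=(None,None) exec_start@1 write@2
I1 add r3: issue@2 deps=(0,None) exec_start@2 write@4
I2 add r3: issue@3 deps=(None,0) exec_start@3 write@4
I3 mul r2: issue@4 deps=(None,2) exec_start@4 write@6
I4 add r1: issue@5 deps=(3,2) exec_start@6 write@8
I5 add r4: issue@6 deps=(3,0) exec_start@6 write@7
I6 mul r2: issue@7 deps=(5,3) exec_start@7 write@10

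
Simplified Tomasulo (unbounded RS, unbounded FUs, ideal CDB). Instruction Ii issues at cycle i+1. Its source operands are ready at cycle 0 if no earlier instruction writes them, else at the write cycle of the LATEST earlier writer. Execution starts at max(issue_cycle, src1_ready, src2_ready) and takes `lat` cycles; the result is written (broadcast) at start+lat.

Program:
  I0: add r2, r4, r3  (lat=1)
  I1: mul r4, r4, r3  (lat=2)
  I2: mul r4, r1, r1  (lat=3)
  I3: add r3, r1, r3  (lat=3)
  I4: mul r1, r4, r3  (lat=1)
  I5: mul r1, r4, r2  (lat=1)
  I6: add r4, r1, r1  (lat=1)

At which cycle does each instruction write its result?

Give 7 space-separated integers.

Answer: 2 4 6 7 8 7 8

Derivation:
I0 add r2: issue@1 deps=(None,None) exec_start@1 write@2
I1 mul r4: issue@2 deps=(None,None) exec_start@2 write@4
I2 mul r4: issue@3 deps=(None,None) exec_start@3 write@6
I3 add r3: issue@4 deps=(None,None) exec_start@4 write@7
I4 mul r1: issue@5 deps=(2,3) exec_start@7 write@8
I5 mul r1: issue@6 deps=(2,0) exec_start@6 write@7
I6 add r4: issue@7 deps=(5,5) exec_start@7 write@8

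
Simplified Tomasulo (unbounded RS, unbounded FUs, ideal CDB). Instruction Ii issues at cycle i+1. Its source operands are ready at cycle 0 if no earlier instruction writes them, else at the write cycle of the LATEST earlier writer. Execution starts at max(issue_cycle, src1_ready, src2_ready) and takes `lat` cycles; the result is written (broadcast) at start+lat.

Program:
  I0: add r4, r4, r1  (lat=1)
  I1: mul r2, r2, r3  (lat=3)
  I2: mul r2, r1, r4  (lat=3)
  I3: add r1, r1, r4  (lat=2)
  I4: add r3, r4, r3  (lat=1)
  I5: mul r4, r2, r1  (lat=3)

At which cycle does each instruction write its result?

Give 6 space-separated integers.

Answer: 2 5 6 6 6 9

Derivation:
I0 add r4: issue@1 deps=(None,None) exec_start@1 write@2
I1 mul r2: issue@2 deps=(None,None) exec_start@2 write@5
I2 mul r2: issue@3 deps=(None,0) exec_start@3 write@6
I3 add r1: issue@4 deps=(None,0) exec_start@4 write@6
I4 add r3: issue@5 deps=(0,None) exec_start@5 write@6
I5 mul r4: issue@6 deps=(2,3) exec_start@6 write@9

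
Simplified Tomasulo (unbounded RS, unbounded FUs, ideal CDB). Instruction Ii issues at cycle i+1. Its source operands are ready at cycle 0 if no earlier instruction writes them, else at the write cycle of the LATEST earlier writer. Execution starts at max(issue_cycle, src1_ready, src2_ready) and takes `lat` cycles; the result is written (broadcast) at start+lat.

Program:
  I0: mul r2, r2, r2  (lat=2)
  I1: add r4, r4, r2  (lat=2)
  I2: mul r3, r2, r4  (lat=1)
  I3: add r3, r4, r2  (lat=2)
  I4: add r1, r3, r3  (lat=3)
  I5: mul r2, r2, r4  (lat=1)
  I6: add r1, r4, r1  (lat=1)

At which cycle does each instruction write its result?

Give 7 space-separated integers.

Answer: 3 5 6 7 10 7 11

Derivation:
I0 mul r2: issue@1 deps=(None,None) exec_start@1 write@3
I1 add r4: issue@2 deps=(None,0) exec_start@3 write@5
I2 mul r3: issue@3 deps=(0,1) exec_start@5 write@6
I3 add r3: issue@4 deps=(1,0) exec_start@5 write@7
I4 add r1: issue@5 deps=(3,3) exec_start@7 write@10
I5 mul r2: issue@6 deps=(0,1) exec_start@6 write@7
I6 add r1: issue@7 deps=(1,4) exec_start@10 write@11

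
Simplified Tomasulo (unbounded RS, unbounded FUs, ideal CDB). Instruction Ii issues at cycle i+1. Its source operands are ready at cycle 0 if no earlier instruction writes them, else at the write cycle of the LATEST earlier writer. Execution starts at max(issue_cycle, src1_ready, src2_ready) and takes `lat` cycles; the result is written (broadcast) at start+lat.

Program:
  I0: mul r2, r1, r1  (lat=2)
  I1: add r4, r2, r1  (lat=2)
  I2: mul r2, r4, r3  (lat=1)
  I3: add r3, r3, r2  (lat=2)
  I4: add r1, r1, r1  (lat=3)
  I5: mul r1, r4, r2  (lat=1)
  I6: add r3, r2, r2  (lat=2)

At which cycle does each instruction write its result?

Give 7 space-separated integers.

Answer: 3 5 6 8 8 7 9

Derivation:
I0 mul r2: issue@1 deps=(None,None) exec_start@1 write@3
I1 add r4: issue@2 deps=(0,None) exec_start@3 write@5
I2 mul r2: issue@3 deps=(1,None) exec_start@5 write@6
I3 add r3: issue@4 deps=(None,2) exec_start@6 write@8
I4 add r1: issue@5 deps=(None,None) exec_start@5 write@8
I5 mul r1: issue@6 deps=(1,2) exec_start@6 write@7
I6 add r3: issue@7 deps=(2,2) exec_start@7 write@9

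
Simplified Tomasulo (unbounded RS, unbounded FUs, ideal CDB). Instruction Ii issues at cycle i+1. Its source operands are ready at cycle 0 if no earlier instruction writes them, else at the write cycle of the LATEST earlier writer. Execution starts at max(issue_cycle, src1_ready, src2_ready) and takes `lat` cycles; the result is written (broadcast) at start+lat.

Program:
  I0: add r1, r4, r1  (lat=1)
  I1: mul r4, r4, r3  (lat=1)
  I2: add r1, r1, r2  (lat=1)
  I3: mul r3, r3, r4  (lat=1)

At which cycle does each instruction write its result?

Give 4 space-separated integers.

I0 add r1: issue@1 deps=(None,None) exec_start@1 write@2
I1 mul r4: issue@2 deps=(None,None) exec_start@2 write@3
I2 add r1: issue@3 deps=(0,None) exec_start@3 write@4
I3 mul r3: issue@4 deps=(None,1) exec_start@4 write@5

Answer: 2 3 4 5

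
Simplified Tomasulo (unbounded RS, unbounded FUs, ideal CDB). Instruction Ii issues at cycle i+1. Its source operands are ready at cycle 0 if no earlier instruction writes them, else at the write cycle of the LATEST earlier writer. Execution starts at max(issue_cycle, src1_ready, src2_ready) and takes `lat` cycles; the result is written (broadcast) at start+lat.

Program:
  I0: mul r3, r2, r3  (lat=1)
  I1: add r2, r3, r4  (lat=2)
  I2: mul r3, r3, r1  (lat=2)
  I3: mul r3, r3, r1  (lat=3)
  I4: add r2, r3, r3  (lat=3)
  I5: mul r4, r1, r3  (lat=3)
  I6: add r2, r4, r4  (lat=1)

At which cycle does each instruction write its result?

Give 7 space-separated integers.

I0 mul r3: issue@1 deps=(None,None) exec_start@1 write@2
I1 add r2: issue@2 deps=(0,None) exec_start@2 write@4
I2 mul r3: issue@3 deps=(0,None) exec_start@3 write@5
I3 mul r3: issue@4 deps=(2,None) exec_start@5 write@8
I4 add r2: issue@5 deps=(3,3) exec_start@8 write@11
I5 mul r4: issue@6 deps=(None,3) exec_start@8 write@11
I6 add r2: issue@7 deps=(5,5) exec_start@11 write@12

Answer: 2 4 5 8 11 11 12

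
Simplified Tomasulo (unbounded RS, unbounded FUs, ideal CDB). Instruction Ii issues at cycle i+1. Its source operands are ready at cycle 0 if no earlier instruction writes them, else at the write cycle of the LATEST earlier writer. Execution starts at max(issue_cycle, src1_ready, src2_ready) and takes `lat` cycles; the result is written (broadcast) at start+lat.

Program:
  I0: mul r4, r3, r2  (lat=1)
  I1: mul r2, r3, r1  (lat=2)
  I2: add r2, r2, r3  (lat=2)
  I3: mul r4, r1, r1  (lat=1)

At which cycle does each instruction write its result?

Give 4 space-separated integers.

Answer: 2 4 6 5

Derivation:
I0 mul r4: issue@1 deps=(None,None) exec_start@1 write@2
I1 mul r2: issue@2 deps=(None,None) exec_start@2 write@4
I2 add r2: issue@3 deps=(1,None) exec_start@4 write@6
I3 mul r4: issue@4 deps=(None,None) exec_start@4 write@5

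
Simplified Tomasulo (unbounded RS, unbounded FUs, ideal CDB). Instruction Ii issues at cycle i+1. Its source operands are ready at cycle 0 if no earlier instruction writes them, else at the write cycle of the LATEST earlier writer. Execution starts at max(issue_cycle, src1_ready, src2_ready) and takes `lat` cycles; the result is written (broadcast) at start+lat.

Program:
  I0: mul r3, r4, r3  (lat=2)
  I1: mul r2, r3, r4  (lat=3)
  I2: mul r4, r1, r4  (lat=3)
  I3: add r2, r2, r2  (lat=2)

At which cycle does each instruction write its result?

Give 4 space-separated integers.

Answer: 3 6 6 8

Derivation:
I0 mul r3: issue@1 deps=(None,None) exec_start@1 write@3
I1 mul r2: issue@2 deps=(0,None) exec_start@3 write@6
I2 mul r4: issue@3 deps=(None,None) exec_start@3 write@6
I3 add r2: issue@4 deps=(1,1) exec_start@6 write@8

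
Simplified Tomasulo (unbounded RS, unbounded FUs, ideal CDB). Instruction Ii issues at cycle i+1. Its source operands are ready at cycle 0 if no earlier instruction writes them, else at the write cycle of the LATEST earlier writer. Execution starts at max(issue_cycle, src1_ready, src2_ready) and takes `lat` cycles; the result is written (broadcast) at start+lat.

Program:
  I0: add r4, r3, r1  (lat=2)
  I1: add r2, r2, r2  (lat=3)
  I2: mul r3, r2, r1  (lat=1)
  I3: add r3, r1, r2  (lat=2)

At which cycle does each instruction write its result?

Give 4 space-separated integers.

Answer: 3 5 6 7

Derivation:
I0 add r4: issue@1 deps=(None,None) exec_start@1 write@3
I1 add r2: issue@2 deps=(None,None) exec_start@2 write@5
I2 mul r3: issue@3 deps=(1,None) exec_start@5 write@6
I3 add r3: issue@4 deps=(None,1) exec_start@5 write@7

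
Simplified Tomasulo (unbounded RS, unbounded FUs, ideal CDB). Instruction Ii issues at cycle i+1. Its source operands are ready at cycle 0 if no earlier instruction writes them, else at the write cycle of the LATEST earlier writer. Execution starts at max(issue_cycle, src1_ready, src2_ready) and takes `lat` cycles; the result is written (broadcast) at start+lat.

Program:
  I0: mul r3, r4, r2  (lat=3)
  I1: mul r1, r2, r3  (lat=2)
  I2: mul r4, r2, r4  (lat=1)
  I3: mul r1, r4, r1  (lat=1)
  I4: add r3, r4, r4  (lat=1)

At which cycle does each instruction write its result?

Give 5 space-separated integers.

I0 mul r3: issue@1 deps=(None,None) exec_start@1 write@4
I1 mul r1: issue@2 deps=(None,0) exec_start@4 write@6
I2 mul r4: issue@3 deps=(None,None) exec_start@3 write@4
I3 mul r1: issue@4 deps=(2,1) exec_start@6 write@7
I4 add r3: issue@5 deps=(2,2) exec_start@5 write@6

Answer: 4 6 4 7 6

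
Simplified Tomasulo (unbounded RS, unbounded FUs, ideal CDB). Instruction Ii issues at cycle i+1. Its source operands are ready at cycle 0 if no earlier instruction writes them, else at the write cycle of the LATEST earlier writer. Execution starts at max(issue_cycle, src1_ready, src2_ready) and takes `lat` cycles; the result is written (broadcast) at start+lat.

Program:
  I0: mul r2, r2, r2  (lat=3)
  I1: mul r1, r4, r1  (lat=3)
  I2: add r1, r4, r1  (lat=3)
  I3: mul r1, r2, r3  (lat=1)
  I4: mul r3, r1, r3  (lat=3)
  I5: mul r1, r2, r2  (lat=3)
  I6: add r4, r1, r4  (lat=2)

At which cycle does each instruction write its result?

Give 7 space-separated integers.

I0 mul r2: issue@1 deps=(None,None) exec_start@1 write@4
I1 mul r1: issue@2 deps=(None,None) exec_start@2 write@5
I2 add r1: issue@3 deps=(None,1) exec_start@5 write@8
I3 mul r1: issue@4 deps=(0,None) exec_start@4 write@5
I4 mul r3: issue@5 deps=(3,None) exec_start@5 write@8
I5 mul r1: issue@6 deps=(0,0) exec_start@6 write@9
I6 add r4: issue@7 deps=(5,None) exec_start@9 write@11

Answer: 4 5 8 5 8 9 11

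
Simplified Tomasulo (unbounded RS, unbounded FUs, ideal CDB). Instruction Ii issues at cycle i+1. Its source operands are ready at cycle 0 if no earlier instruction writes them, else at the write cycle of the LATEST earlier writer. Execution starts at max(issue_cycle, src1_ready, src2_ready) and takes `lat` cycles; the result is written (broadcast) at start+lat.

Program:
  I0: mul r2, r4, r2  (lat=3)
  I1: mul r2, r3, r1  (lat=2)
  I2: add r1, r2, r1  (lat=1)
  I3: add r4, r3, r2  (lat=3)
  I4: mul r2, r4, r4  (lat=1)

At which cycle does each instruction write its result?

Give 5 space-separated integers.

Answer: 4 4 5 7 8

Derivation:
I0 mul r2: issue@1 deps=(None,None) exec_start@1 write@4
I1 mul r2: issue@2 deps=(None,None) exec_start@2 write@4
I2 add r1: issue@3 deps=(1,None) exec_start@4 write@5
I3 add r4: issue@4 deps=(None,1) exec_start@4 write@7
I4 mul r2: issue@5 deps=(3,3) exec_start@7 write@8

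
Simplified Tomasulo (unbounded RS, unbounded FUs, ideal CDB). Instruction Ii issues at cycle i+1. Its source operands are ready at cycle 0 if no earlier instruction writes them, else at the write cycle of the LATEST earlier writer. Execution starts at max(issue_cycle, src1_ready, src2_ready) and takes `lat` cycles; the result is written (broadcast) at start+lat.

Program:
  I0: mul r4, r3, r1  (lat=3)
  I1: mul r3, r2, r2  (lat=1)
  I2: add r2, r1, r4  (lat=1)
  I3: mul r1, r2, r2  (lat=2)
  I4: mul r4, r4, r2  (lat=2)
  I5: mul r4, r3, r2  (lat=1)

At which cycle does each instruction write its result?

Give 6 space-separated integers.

Answer: 4 3 5 7 7 7

Derivation:
I0 mul r4: issue@1 deps=(None,None) exec_start@1 write@4
I1 mul r3: issue@2 deps=(None,None) exec_start@2 write@3
I2 add r2: issue@3 deps=(None,0) exec_start@4 write@5
I3 mul r1: issue@4 deps=(2,2) exec_start@5 write@7
I4 mul r4: issue@5 deps=(0,2) exec_start@5 write@7
I5 mul r4: issue@6 deps=(1,2) exec_start@6 write@7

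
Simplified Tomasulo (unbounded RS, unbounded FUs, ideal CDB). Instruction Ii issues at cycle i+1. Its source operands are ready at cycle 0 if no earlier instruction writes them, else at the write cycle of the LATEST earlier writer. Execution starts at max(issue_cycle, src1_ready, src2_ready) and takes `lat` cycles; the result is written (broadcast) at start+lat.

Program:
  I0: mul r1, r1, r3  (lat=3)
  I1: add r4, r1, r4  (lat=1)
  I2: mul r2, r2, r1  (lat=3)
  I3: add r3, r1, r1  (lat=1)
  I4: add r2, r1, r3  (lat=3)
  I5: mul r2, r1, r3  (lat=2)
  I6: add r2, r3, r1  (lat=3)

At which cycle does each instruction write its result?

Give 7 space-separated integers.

I0 mul r1: issue@1 deps=(None,None) exec_start@1 write@4
I1 add r4: issue@2 deps=(0,None) exec_start@4 write@5
I2 mul r2: issue@3 deps=(None,0) exec_start@4 write@7
I3 add r3: issue@4 deps=(0,0) exec_start@4 write@5
I4 add r2: issue@5 deps=(0,3) exec_start@5 write@8
I5 mul r2: issue@6 deps=(0,3) exec_start@6 write@8
I6 add r2: issue@7 deps=(3,0) exec_start@7 write@10

Answer: 4 5 7 5 8 8 10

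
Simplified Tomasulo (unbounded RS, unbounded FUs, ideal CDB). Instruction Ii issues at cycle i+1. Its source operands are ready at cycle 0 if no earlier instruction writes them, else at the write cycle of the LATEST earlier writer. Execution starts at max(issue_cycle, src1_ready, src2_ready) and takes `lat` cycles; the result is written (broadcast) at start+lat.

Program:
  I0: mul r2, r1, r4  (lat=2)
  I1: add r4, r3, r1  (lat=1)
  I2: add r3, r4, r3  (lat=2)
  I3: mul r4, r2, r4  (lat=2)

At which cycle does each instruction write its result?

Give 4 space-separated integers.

Answer: 3 3 5 6

Derivation:
I0 mul r2: issue@1 deps=(None,None) exec_start@1 write@3
I1 add r4: issue@2 deps=(None,None) exec_start@2 write@3
I2 add r3: issue@3 deps=(1,None) exec_start@3 write@5
I3 mul r4: issue@4 deps=(0,1) exec_start@4 write@6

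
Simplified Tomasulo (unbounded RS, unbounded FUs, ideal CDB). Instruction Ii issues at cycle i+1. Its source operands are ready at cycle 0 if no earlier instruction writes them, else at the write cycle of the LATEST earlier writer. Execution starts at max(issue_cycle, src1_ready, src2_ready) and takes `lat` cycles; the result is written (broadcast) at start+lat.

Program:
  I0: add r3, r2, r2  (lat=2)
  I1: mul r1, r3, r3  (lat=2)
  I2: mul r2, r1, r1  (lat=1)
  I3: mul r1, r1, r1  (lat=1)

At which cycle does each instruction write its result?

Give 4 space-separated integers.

Answer: 3 5 6 6

Derivation:
I0 add r3: issue@1 deps=(None,None) exec_start@1 write@3
I1 mul r1: issue@2 deps=(0,0) exec_start@3 write@5
I2 mul r2: issue@3 deps=(1,1) exec_start@5 write@6
I3 mul r1: issue@4 deps=(1,1) exec_start@5 write@6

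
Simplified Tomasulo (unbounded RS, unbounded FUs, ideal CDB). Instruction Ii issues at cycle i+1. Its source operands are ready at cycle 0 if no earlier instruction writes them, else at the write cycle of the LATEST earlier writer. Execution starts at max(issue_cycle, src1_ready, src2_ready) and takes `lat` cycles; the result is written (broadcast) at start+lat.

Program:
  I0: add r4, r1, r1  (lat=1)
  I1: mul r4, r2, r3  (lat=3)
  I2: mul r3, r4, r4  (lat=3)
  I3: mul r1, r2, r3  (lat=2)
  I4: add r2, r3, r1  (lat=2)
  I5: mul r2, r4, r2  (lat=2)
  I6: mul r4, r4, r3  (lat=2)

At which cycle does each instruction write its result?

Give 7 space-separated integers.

Answer: 2 5 8 10 12 14 10

Derivation:
I0 add r4: issue@1 deps=(None,None) exec_start@1 write@2
I1 mul r4: issue@2 deps=(None,None) exec_start@2 write@5
I2 mul r3: issue@3 deps=(1,1) exec_start@5 write@8
I3 mul r1: issue@4 deps=(None,2) exec_start@8 write@10
I4 add r2: issue@5 deps=(2,3) exec_start@10 write@12
I5 mul r2: issue@6 deps=(1,4) exec_start@12 write@14
I6 mul r4: issue@7 deps=(1,2) exec_start@8 write@10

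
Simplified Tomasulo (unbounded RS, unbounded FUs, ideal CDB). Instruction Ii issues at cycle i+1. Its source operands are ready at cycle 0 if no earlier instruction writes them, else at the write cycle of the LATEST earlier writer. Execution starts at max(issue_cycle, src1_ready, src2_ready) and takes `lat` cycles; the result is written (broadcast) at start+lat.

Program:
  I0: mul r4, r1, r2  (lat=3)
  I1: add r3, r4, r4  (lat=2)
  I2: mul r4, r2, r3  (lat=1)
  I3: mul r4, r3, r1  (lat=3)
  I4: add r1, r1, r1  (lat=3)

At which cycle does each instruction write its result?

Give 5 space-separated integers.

I0 mul r4: issue@1 deps=(None,None) exec_start@1 write@4
I1 add r3: issue@2 deps=(0,0) exec_start@4 write@6
I2 mul r4: issue@3 deps=(None,1) exec_start@6 write@7
I3 mul r4: issue@4 deps=(1,None) exec_start@6 write@9
I4 add r1: issue@5 deps=(None,None) exec_start@5 write@8

Answer: 4 6 7 9 8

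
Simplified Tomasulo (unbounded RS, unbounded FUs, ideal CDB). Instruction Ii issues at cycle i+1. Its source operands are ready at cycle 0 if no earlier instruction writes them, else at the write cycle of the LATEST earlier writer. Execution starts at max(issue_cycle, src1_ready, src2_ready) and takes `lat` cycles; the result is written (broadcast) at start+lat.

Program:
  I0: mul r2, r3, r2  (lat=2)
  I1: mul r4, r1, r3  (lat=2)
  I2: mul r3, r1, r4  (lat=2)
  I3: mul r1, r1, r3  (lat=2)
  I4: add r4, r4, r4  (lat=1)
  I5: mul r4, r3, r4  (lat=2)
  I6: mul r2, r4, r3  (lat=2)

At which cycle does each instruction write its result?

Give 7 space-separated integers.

I0 mul r2: issue@1 deps=(None,None) exec_start@1 write@3
I1 mul r4: issue@2 deps=(None,None) exec_start@2 write@4
I2 mul r3: issue@3 deps=(None,1) exec_start@4 write@6
I3 mul r1: issue@4 deps=(None,2) exec_start@6 write@8
I4 add r4: issue@5 deps=(1,1) exec_start@5 write@6
I5 mul r4: issue@6 deps=(2,4) exec_start@6 write@8
I6 mul r2: issue@7 deps=(5,2) exec_start@8 write@10

Answer: 3 4 6 8 6 8 10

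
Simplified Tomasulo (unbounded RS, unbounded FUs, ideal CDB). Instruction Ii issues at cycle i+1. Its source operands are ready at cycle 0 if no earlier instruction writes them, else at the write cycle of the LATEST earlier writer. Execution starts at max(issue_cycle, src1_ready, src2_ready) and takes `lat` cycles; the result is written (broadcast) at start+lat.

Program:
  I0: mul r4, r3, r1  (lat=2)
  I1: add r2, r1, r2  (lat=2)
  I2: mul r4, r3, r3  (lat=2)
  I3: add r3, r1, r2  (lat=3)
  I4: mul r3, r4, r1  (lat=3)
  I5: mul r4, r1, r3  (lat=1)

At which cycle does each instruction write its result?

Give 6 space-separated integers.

Answer: 3 4 5 7 8 9

Derivation:
I0 mul r4: issue@1 deps=(None,None) exec_start@1 write@3
I1 add r2: issue@2 deps=(None,None) exec_start@2 write@4
I2 mul r4: issue@3 deps=(None,None) exec_start@3 write@5
I3 add r3: issue@4 deps=(None,1) exec_start@4 write@7
I4 mul r3: issue@5 deps=(2,None) exec_start@5 write@8
I5 mul r4: issue@6 deps=(None,4) exec_start@8 write@9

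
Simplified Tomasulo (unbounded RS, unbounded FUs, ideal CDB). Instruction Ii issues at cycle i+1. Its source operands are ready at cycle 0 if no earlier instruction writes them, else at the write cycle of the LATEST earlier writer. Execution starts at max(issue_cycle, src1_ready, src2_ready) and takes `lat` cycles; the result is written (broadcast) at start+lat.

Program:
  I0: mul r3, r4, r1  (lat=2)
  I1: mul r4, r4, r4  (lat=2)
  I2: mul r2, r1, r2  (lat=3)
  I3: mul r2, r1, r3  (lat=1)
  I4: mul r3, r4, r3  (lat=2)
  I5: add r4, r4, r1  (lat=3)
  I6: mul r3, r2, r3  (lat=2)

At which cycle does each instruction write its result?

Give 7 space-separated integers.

I0 mul r3: issue@1 deps=(None,None) exec_start@1 write@3
I1 mul r4: issue@2 deps=(None,None) exec_start@2 write@4
I2 mul r2: issue@3 deps=(None,None) exec_start@3 write@6
I3 mul r2: issue@4 deps=(None,0) exec_start@4 write@5
I4 mul r3: issue@5 deps=(1,0) exec_start@5 write@7
I5 add r4: issue@6 deps=(1,None) exec_start@6 write@9
I6 mul r3: issue@7 deps=(3,4) exec_start@7 write@9

Answer: 3 4 6 5 7 9 9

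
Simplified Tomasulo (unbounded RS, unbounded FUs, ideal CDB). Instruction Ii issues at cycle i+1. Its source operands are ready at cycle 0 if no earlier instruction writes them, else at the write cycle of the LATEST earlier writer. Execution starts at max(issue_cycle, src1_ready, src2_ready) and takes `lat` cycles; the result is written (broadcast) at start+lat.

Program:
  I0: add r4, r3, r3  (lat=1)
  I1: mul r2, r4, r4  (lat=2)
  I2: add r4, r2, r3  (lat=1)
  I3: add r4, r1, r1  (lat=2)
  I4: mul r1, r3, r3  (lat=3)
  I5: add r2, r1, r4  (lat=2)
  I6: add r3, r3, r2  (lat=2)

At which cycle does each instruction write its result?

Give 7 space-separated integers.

Answer: 2 4 5 6 8 10 12

Derivation:
I0 add r4: issue@1 deps=(None,None) exec_start@1 write@2
I1 mul r2: issue@2 deps=(0,0) exec_start@2 write@4
I2 add r4: issue@3 deps=(1,None) exec_start@4 write@5
I3 add r4: issue@4 deps=(None,None) exec_start@4 write@6
I4 mul r1: issue@5 deps=(None,None) exec_start@5 write@8
I5 add r2: issue@6 deps=(4,3) exec_start@8 write@10
I6 add r3: issue@7 deps=(None,5) exec_start@10 write@12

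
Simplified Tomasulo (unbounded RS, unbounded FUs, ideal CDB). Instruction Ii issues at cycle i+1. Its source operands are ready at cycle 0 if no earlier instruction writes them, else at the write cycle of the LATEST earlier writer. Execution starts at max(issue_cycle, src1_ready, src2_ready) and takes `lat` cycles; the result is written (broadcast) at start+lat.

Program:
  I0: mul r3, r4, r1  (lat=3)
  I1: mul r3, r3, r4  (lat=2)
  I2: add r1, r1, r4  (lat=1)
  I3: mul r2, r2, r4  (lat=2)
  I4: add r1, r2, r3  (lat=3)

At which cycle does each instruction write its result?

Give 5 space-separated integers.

I0 mul r3: issue@1 deps=(None,None) exec_start@1 write@4
I1 mul r3: issue@2 deps=(0,None) exec_start@4 write@6
I2 add r1: issue@3 deps=(None,None) exec_start@3 write@4
I3 mul r2: issue@4 deps=(None,None) exec_start@4 write@6
I4 add r1: issue@5 deps=(3,1) exec_start@6 write@9

Answer: 4 6 4 6 9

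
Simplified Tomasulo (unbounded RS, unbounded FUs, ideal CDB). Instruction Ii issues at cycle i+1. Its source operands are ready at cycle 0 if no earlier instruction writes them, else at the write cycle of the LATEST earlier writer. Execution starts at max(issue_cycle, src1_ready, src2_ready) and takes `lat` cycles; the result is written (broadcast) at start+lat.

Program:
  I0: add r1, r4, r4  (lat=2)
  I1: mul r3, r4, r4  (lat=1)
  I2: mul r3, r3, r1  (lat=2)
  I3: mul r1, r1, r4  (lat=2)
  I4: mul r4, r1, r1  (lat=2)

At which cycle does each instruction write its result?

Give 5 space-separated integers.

Answer: 3 3 5 6 8

Derivation:
I0 add r1: issue@1 deps=(None,None) exec_start@1 write@3
I1 mul r3: issue@2 deps=(None,None) exec_start@2 write@3
I2 mul r3: issue@3 deps=(1,0) exec_start@3 write@5
I3 mul r1: issue@4 deps=(0,None) exec_start@4 write@6
I4 mul r4: issue@5 deps=(3,3) exec_start@6 write@8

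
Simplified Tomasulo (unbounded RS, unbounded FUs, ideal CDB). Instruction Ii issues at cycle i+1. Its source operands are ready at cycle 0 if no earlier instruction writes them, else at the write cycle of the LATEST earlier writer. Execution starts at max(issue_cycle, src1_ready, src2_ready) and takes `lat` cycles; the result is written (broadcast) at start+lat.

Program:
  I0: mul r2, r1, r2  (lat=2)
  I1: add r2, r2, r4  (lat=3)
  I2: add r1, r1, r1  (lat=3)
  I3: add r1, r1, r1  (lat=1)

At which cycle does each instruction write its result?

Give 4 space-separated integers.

Answer: 3 6 6 7

Derivation:
I0 mul r2: issue@1 deps=(None,None) exec_start@1 write@3
I1 add r2: issue@2 deps=(0,None) exec_start@3 write@6
I2 add r1: issue@3 deps=(None,None) exec_start@3 write@6
I3 add r1: issue@4 deps=(2,2) exec_start@6 write@7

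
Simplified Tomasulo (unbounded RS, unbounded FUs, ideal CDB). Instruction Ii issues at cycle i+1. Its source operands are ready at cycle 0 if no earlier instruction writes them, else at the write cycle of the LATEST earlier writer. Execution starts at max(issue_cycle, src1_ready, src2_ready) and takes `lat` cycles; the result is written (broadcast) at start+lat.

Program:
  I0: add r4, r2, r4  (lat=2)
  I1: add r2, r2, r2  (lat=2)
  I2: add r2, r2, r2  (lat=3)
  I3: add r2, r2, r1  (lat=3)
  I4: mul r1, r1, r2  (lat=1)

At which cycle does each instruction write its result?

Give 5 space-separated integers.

I0 add r4: issue@1 deps=(None,None) exec_start@1 write@3
I1 add r2: issue@2 deps=(None,None) exec_start@2 write@4
I2 add r2: issue@3 deps=(1,1) exec_start@4 write@7
I3 add r2: issue@4 deps=(2,None) exec_start@7 write@10
I4 mul r1: issue@5 deps=(None,3) exec_start@10 write@11

Answer: 3 4 7 10 11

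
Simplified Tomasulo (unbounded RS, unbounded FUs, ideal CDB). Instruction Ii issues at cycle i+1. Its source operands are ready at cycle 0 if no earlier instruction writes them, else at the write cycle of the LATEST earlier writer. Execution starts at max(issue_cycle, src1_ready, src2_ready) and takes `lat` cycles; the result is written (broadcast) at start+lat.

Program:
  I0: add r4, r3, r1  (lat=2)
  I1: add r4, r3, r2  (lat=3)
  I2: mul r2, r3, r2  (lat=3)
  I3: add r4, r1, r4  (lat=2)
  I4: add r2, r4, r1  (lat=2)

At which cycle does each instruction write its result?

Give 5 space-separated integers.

I0 add r4: issue@1 deps=(None,None) exec_start@1 write@3
I1 add r4: issue@2 deps=(None,None) exec_start@2 write@5
I2 mul r2: issue@3 deps=(None,None) exec_start@3 write@6
I3 add r4: issue@4 deps=(None,1) exec_start@5 write@7
I4 add r2: issue@5 deps=(3,None) exec_start@7 write@9

Answer: 3 5 6 7 9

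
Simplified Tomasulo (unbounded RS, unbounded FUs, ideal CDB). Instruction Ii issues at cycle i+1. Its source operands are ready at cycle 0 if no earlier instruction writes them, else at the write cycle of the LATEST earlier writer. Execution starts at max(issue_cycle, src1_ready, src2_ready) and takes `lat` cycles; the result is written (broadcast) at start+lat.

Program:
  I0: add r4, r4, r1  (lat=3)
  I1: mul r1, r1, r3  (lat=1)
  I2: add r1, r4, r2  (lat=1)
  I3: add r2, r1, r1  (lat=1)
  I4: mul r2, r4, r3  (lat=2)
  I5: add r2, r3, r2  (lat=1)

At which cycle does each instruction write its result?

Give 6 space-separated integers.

Answer: 4 3 5 6 7 8

Derivation:
I0 add r4: issue@1 deps=(None,None) exec_start@1 write@4
I1 mul r1: issue@2 deps=(None,None) exec_start@2 write@3
I2 add r1: issue@3 deps=(0,None) exec_start@4 write@5
I3 add r2: issue@4 deps=(2,2) exec_start@5 write@6
I4 mul r2: issue@5 deps=(0,None) exec_start@5 write@7
I5 add r2: issue@6 deps=(None,4) exec_start@7 write@8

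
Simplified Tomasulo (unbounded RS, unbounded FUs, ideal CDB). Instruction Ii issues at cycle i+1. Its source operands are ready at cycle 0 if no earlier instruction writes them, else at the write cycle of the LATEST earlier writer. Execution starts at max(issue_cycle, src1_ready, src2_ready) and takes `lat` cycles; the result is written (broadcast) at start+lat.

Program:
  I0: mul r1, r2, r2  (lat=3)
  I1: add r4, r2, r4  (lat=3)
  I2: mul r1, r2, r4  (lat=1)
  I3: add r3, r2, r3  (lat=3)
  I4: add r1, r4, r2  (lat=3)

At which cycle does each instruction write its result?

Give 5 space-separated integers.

Answer: 4 5 6 7 8

Derivation:
I0 mul r1: issue@1 deps=(None,None) exec_start@1 write@4
I1 add r4: issue@2 deps=(None,None) exec_start@2 write@5
I2 mul r1: issue@3 deps=(None,1) exec_start@5 write@6
I3 add r3: issue@4 deps=(None,None) exec_start@4 write@7
I4 add r1: issue@5 deps=(1,None) exec_start@5 write@8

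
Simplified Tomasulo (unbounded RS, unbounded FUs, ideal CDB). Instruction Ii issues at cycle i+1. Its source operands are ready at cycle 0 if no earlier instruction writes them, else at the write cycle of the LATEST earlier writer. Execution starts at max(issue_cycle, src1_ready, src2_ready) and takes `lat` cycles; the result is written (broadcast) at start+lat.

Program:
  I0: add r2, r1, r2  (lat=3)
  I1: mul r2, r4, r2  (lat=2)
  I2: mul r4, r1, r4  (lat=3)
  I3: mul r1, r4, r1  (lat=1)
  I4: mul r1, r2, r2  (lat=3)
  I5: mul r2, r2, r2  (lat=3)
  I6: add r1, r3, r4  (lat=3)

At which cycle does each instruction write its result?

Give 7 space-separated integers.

Answer: 4 6 6 7 9 9 10

Derivation:
I0 add r2: issue@1 deps=(None,None) exec_start@1 write@4
I1 mul r2: issue@2 deps=(None,0) exec_start@4 write@6
I2 mul r4: issue@3 deps=(None,None) exec_start@3 write@6
I3 mul r1: issue@4 deps=(2,None) exec_start@6 write@7
I4 mul r1: issue@5 deps=(1,1) exec_start@6 write@9
I5 mul r2: issue@6 deps=(1,1) exec_start@6 write@9
I6 add r1: issue@7 deps=(None,2) exec_start@7 write@10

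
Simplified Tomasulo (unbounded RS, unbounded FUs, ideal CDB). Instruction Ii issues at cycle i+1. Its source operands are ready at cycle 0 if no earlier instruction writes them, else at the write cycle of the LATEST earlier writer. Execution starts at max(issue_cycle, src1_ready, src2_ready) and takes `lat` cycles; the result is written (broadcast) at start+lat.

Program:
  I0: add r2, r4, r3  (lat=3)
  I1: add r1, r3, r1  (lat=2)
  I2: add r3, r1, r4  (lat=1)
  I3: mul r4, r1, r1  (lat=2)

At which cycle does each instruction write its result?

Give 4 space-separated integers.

I0 add r2: issue@1 deps=(None,None) exec_start@1 write@4
I1 add r1: issue@2 deps=(None,None) exec_start@2 write@4
I2 add r3: issue@3 deps=(1,None) exec_start@4 write@5
I3 mul r4: issue@4 deps=(1,1) exec_start@4 write@6

Answer: 4 4 5 6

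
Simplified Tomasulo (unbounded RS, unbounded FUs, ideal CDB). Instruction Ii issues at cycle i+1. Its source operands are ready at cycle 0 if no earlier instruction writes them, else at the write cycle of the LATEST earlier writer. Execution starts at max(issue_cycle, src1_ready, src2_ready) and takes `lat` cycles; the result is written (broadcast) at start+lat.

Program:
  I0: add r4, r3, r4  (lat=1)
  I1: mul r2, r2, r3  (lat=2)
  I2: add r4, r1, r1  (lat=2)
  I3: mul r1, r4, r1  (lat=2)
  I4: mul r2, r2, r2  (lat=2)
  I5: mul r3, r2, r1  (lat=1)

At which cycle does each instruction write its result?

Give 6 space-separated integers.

Answer: 2 4 5 7 7 8

Derivation:
I0 add r4: issue@1 deps=(None,None) exec_start@1 write@2
I1 mul r2: issue@2 deps=(None,None) exec_start@2 write@4
I2 add r4: issue@3 deps=(None,None) exec_start@3 write@5
I3 mul r1: issue@4 deps=(2,None) exec_start@5 write@7
I4 mul r2: issue@5 deps=(1,1) exec_start@5 write@7
I5 mul r3: issue@6 deps=(4,3) exec_start@7 write@8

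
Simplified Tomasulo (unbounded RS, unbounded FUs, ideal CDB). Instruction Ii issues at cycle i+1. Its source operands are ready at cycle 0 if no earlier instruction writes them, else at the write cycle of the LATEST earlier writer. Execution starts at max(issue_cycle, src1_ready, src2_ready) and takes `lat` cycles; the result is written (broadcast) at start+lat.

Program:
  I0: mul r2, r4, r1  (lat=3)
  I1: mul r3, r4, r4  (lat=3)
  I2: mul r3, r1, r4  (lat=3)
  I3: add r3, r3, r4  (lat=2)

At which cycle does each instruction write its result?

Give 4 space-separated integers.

I0 mul r2: issue@1 deps=(None,None) exec_start@1 write@4
I1 mul r3: issue@2 deps=(None,None) exec_start@2 write@5
I2 mul r3: issue@3 deps=(None,None) exec_start@3 write@6
I3 add r3: issue@4 deps=(2,None) exec_start@6 write@8

Answer: 4 5 6 8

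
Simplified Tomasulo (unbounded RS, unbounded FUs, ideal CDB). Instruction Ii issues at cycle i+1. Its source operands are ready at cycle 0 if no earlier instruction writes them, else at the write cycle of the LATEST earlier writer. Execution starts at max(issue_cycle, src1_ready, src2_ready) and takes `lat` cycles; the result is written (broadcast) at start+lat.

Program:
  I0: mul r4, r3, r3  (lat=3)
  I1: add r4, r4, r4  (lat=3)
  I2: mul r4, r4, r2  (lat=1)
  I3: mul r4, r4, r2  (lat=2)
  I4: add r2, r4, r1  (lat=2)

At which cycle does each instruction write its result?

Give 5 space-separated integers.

Answer: 4 7 8 10 12

Derivation:
I0 mul r4: issue@1 deps=(None,None) exec_start@1 write@4
I1 add r4: issue@2 deps=(0,0) exec_start@4 write@7
I2 mul r4: issue@3 deps=(1,None) exec_start@7 write@8
I3 mul r4: issue@4 deps=(2,None) exec_start@8 write@10
I4 add r2: issue@5 deps=(3,None) exec_start@10 write@12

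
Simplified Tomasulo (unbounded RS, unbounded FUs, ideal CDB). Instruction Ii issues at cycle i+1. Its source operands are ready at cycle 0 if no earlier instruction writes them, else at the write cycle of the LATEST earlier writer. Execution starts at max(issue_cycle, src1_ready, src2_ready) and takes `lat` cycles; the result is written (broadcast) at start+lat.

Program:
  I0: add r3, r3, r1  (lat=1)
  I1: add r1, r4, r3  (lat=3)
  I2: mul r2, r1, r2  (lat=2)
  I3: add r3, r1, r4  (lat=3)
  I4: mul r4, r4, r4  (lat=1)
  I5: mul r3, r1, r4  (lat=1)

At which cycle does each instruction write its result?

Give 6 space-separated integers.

Answer: 2 5 7 8 6 7

Derivation:
I0 add r3: issue@1 deps=(None,None) exec_start@1 write@2
I1 add r1: issue@2 deps=(None,0) exec_start@2 write@5
I2 mul r2: issue@3 deps=(1,None) exec_start@5 write@7
I3 add r3: issue@4 deps=(1,None) exec_start@5 write@8
I4 mul r4: issue@5 deps=(None,None) exec_start@5 write@6
I5 mul r3: issue@6 deps=(1,4) exec_start@6 write@7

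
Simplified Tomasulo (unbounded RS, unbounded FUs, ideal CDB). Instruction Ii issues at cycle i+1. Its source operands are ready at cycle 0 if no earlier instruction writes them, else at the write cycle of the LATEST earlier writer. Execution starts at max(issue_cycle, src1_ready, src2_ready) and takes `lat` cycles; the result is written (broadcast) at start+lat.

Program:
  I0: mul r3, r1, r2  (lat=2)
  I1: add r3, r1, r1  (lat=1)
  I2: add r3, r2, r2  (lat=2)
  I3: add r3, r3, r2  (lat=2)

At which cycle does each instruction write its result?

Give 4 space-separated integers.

I0 mul r3: issue@1 deps=(None,None) exec_start@1 write@3
I1 add r3: issue@2 deps=(None,None) exec_start@2 write@3
I2 add r3: issue@3 deps=(None,None) exec_start@3 write@5
I3 add r3: issue@4 deps=(2,None) exec_start@5 write@7

Answer: 3 3 5 7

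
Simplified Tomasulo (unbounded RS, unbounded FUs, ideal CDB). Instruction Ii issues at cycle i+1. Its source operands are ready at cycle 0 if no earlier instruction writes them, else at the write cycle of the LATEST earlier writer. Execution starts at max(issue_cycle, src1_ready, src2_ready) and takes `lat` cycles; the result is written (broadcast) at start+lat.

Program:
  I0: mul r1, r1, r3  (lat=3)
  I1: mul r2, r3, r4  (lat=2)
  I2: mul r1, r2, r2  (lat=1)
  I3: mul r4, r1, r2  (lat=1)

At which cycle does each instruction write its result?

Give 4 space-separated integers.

I0 mul r1: issue@1 deps=(None,None) exec_start@1 write@4
I1 mul r2: issue@2 deps=(None,None) exec_start@2 write@4
I2 mul r1: issue@3 deps=(1,1) exec_start@4 write@5
I3 mul r4: issue@4 deps=(2,1) exec_start@5 write@6

Answer: 4 4 5 6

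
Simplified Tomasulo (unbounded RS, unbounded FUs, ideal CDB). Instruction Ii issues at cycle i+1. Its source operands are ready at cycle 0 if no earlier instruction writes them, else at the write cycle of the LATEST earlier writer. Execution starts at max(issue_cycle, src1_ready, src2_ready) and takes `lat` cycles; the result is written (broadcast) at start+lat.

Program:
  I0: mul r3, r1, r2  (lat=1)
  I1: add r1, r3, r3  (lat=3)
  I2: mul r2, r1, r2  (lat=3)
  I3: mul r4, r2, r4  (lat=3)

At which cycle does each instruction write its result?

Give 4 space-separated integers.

Answer: 2 5 8 11

Derivation:
I0 mul r3: issue@1 deps=(None,None) exec_start@1 write@2
I1 add r1: issue@2 deps=(0,0) exec_start@2 write@5
I2 mul r2: issue@3 deps=(1,None) exec_start@5 write@8
I3 mul r4: issue@4 deps=(2,None) exec_start@8 write@11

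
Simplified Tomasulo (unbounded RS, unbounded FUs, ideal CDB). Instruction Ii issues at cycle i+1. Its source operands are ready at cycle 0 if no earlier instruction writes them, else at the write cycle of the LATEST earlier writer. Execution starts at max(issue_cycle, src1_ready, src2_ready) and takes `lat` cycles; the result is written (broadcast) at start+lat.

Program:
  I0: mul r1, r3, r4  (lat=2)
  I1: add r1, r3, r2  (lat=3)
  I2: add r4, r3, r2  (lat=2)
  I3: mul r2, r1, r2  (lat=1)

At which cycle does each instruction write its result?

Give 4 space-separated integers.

Answer: 3 5 5 6

Derivation:
I0 mul r1: issue@1 deps=(None,None) exec_start@1 write@3
I1 add r1: issue@2 deps=(None,None) exec_start@2 write@5
I2 add r4: issue@3 deps=(None,None) exec_start@3 write@5
I3 mul r2: issue@4 deps=(1,None) exec_start@5 write@6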